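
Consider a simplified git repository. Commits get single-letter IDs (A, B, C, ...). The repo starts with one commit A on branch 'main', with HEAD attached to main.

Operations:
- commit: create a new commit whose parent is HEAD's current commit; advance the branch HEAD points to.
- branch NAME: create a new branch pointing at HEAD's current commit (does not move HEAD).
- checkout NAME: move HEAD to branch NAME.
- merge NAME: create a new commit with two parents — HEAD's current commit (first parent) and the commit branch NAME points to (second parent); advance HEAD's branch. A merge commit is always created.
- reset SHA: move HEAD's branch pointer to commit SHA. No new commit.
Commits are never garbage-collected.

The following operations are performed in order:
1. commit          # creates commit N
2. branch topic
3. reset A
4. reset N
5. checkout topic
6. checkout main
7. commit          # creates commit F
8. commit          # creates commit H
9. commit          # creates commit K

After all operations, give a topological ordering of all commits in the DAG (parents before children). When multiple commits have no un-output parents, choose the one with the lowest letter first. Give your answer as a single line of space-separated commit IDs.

Answer: A N F H K

Derivation:
After op 1 (commit): HEAD=main@N [main=N]
After op 2 (branch): HEAD=main@N [main=N topic=N]
After op 3 (reset): HEAD=main@A [main=A topic=N]
After op 4 (reset): HEAD=main@N [main=N topic=N]
After op 5 (checkout): HEAD=topic@N [main=N topic=N]
After op 6 (checkout): HEAD=main@N [main=N topic=N]
After op 7 (commit): HEAD=main@F [main=F topic=N]
After op 8 (commit): HEAD=main@H [main=H topic=N]
After op 9 (commit): HEAD=main@K [main=K topic=N]
commit A: parents=[]
commit F: parents=['N']
commit H: parents=['F']
commit K: parents=['H']
commit N: parents=['A']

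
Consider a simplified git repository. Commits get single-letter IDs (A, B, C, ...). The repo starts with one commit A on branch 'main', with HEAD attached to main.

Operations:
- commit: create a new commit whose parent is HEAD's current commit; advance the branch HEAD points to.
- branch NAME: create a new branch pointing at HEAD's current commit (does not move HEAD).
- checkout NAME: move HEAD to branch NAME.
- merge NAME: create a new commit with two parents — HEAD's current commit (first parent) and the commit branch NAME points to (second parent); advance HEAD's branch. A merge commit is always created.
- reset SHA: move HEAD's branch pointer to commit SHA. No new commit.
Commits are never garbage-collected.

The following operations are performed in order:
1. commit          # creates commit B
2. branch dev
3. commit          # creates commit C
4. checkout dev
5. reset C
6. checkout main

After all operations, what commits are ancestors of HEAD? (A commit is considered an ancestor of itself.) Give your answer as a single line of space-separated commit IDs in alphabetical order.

Answer: A B C

Derivation:
After op 1 (commit): HEAD=main@B [main=B]
After op 2 (branch): HEAD=main@B [dev=B main=B]
After op 3 (commit): HEAD=main@C [dev=B main=C]
After op 4 (checkout): HEAD=dev@B [dev=B main=C]
After op 5 (reset): HEAD=dev@C [dev=C main=C]
After op 6 (checkout): HEAD=main@C [dev=C main=C]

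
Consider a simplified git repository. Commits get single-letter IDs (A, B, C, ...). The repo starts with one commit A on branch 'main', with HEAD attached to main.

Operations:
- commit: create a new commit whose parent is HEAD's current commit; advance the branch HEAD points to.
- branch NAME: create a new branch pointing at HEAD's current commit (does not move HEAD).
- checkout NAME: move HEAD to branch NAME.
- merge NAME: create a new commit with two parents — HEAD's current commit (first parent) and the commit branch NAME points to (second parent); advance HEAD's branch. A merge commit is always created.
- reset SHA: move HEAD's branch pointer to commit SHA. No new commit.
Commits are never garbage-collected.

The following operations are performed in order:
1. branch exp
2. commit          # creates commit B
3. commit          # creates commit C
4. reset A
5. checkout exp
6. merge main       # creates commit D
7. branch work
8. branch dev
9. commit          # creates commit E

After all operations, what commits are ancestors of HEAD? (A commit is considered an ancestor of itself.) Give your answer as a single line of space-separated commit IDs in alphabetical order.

After op 1 (branch): HEAD=main@A [exp=A main=A]
After op 2 (commit): HEAD=main@B [exp=A main=B]
After op 3 (commit): HEAD=main@C [exp=A main=C]
After op 4 (reset): HEAD=main@A [exp=A main=A]
After op 5 (checkout): HEAD=exp@A [exp=A main=A]
After op 6 (merge): HEAD=exp@D [exp=D main=A]
After op 7 (branch): HEAD=exp@D [exp=D main=A work=D]
After op 8 (branch): HEAD=exp@D [dev=D exp=D main=A work=D]
After op 9 (commit): HEAD=exp@E [dev=D exp=E main=A work=D]

Answer: A D E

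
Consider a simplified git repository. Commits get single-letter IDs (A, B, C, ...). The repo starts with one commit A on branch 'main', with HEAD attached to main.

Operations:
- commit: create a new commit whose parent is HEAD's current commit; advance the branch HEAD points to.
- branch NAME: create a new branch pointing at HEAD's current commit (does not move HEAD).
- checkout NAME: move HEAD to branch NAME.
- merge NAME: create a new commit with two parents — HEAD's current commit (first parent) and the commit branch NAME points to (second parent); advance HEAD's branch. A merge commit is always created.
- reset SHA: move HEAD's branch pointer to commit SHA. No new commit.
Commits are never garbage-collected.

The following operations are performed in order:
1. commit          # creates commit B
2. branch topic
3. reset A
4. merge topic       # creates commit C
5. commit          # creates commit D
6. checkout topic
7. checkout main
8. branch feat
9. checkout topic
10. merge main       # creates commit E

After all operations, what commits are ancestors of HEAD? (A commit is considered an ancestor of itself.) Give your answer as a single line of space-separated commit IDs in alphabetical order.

Answer: A B C D E

Derivation:
After op 1 (commit): HEAD=main@B [main=B]
After op 2 (branch): HEAD=main@B [main=B topic=B]
After op 3 (reset): HEAD=main@A [main=A topic=B]
After op 4 (merge): HEAD=main@C [main=C topic=B]
After op 5 (commit): HEAD=main@D [main=D topic=B]
After op 6 (checkout): HEAD=topic@B [main=D topic=B]
After op 7 (checkout): HEAD=main@D [main=D topic=B]
After op 8 (branch): HEAD=main@D [feat=D main=D topic=B]
After op 9 (checkout): HEAD=topic@B [feat=D main=D topic=B]
After op 10 (merge): HEAD=topic@E [feat=D main=D topic=E]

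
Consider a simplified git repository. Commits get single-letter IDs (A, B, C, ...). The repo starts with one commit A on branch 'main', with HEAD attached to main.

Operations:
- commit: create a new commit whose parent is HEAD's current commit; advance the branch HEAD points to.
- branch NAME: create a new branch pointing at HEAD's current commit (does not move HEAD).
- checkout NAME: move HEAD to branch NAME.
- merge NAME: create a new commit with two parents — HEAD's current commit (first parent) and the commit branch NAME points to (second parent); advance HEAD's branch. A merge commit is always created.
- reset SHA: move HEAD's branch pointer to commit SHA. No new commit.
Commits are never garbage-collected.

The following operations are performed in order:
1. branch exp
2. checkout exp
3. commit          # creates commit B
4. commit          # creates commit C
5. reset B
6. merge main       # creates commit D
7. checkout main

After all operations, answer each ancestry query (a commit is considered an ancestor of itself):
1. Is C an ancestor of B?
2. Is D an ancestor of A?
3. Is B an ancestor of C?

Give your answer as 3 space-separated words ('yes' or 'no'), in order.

After op 1 (branch): HEAD=main@A [exp=A main=A]
After op 2 (checkout): HEAD=exp@A [exp=A main=A]
After op 3 (commit): HEAD=exp@B [exp=B main=A]
After op 4 (commit): HEAD=exp@C [exp=C main=A]
After op 5 (reset): HEAD=exp@B [exp=B main=A]
After op 6 (merge): HEAD=exp@D [exp=D main=A]
After op 7 (checkout): HEAD=main@A [exp=D main=A]
ancestors(B) = {A,B}; C in? no
ancestors(A) = {A}; D in? no
ancestors(C) = {A,B,C}; B in? yes

Answer: no no yes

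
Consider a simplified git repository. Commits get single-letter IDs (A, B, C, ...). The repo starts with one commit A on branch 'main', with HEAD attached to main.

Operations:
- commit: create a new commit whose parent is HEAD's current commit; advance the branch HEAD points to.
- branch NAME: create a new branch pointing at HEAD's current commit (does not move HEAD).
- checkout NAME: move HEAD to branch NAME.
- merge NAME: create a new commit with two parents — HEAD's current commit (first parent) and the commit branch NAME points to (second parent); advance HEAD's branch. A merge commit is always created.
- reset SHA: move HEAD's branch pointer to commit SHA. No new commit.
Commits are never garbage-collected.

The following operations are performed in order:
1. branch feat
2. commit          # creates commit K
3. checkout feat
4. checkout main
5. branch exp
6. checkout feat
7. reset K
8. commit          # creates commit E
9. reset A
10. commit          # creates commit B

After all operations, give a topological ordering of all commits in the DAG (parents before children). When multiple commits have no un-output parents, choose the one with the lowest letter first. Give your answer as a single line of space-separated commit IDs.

Answer: A B K E

Derivation:
After op 1 (branch): HEAD=main@A [feat=A main=A]
After op 2 (commit): HEAD=main@K [feat=A main=K]
After op 3 (checkout): HEAD=feat@A [feat=A main=K]
After op 4 (checkout): HEAD=main@K [feat=A main=K]
After op 5 (branch): HEAD=main@K [exp=K feat=A main=K]
After op 6 (checkout): HEAD=feat@A [exp=K feat=A main=K]
After op 7 (reset): HEAD=feat@K [exp=K feat=K main=K]
After op 8 (commit): HEAD=feat@E [exp=K feat=E main=K]
After op 9 (reset): HEAD=feat@A [exp=K feat=A main=K]
After op 10 (commit): HEAD=feat@B [exp=K feat=B main=K]
commit A: parents=[]
commit B: parents=['A']
commit E: parents=['K']
commit K: parents=['A']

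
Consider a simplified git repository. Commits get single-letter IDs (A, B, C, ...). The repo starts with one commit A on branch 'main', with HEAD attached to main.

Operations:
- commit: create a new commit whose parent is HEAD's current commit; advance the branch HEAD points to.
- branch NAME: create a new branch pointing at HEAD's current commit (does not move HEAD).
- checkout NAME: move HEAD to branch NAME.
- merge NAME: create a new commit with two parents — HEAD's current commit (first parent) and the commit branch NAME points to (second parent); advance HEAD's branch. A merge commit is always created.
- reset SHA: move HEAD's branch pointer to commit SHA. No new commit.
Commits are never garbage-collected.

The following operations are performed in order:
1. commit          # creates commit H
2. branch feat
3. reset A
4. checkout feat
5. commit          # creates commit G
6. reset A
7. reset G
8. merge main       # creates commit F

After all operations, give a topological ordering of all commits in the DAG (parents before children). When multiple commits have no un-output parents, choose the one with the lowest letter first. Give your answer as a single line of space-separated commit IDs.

Answer: A H G F

Derivation:
After op 1 (commit): HEAD=main@H [main=H]
After op 2 (branch): HEAD=main@H [feat=H main=H]
After op 3 (reset): HEAD=main@A [feat=H main=A]
After op 4 (checkout): HEAD=feat@H [feat=H main=A]
After op 5 (commit): HEAD=feat@G [feat=G main=A]
After op 6 (reset): HEAD=feat@A [feat=A main=A]
After op 7 (reset): HEAD=feat@G [feat=G main=A]
After op 8 (merge): HEAD=feat@F [feat=F main=A]
commit A: parents=[]
commit F: parents=['G', 'A']
commit G: parents=['H']
commit H: parents=['A']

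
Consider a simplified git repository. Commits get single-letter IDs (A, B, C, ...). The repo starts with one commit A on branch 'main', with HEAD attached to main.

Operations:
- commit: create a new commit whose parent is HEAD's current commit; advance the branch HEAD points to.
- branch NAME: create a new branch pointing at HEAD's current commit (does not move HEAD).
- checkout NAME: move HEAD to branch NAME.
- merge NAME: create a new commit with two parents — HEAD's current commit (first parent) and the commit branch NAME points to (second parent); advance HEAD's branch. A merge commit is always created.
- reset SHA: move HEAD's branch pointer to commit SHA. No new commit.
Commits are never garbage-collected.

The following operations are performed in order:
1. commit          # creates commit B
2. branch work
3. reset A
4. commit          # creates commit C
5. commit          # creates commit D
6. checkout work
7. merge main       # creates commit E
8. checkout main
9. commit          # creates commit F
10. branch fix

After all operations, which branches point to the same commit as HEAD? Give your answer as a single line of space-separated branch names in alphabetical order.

Answer: fix main

Derivation:
After op 1 (commit): HEAD=main@B [main=B]
After op 2 (branch): HEAD=main@B [main=B work=B]
After op 3 (reset): HEAD=main@A [main=A work=B]
After op 4 (commit): HEAD=main@C [main=C work=B]
After op 5 (commit): HEAD=main@D [main=D work=B]
After op 6 (checkout): HEAD=work@B [main=D work=B]
After op 7 (merge): HEAD=work@E [main=D work=E]
After op 8 (checkout): HEAD=main@D [main=D work=E]
After op 9 (commit): HEAD=main@F [main=F work=E]
After op 10 (branch): HEAD=main@F [fix=F main=F work=E]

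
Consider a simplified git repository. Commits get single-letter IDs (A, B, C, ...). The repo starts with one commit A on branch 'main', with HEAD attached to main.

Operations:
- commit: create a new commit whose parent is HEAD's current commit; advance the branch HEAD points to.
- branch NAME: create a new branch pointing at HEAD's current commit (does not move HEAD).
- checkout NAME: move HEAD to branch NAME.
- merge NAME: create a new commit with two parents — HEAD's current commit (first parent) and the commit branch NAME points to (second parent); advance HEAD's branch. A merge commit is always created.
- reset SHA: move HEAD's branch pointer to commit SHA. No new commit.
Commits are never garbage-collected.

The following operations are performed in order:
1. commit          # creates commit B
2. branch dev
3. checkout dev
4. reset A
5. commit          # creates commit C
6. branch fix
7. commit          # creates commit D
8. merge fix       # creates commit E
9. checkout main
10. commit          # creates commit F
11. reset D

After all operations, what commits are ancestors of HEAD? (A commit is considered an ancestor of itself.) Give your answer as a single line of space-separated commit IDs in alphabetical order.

After op 1 (commit): HEAD=main@B [main=B]
After op 2 (branch): HEAD=main@B [dev=B main=B]
After op 3 (checkout): HEAD=dev@B [dev=B main=B]
After op 4 (reset): HEAD=dev@A [dev=A main=B]
After op 5 (commit): HEAD=dev@C [dev=C main=B]
After op 6 (branch): HEAD=dev@C [dev=C fix=C main=B]
After op 7 (commit): HEAD=dev@D [dev=D fix=C main=B]
After op 8 (merge): HEAD=dev@E [dev=E fix=C main=B]
After op 9 (checkout): HEAD=main@B [dev=E fix=C main=B]
After op 10 (commit): HEAD=main@F [dev=E fix=C main=F]
After op 11 (reset): HEAD=main@D [dev=E fix=C main=D]

Answer: A C D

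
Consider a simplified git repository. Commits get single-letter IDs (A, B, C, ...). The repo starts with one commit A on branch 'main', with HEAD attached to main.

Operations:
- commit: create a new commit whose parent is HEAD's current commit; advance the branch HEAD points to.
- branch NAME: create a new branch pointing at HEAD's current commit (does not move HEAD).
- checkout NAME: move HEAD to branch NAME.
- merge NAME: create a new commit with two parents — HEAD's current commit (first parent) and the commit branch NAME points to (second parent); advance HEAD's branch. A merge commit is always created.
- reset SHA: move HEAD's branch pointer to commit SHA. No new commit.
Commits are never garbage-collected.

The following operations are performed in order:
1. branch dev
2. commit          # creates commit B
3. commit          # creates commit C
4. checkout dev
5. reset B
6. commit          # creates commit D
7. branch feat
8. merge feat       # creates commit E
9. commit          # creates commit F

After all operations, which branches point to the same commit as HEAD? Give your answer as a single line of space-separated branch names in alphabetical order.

Answer: dev

Derivation:
After op 1 (branch): HEAD=main@A [dev=A main=A]
After op 2 (commit): HEAD=main@B [dev=A main=B]
After op 3 (commit): HEAD=main@C [dev=A main=C]
After op 4 (checkout): HEAD=dev@A [dev=A main=C]
After op 5 (reset): HEAD=dev@B [dev=B main=C]
After op 6 (commit): HEAD=dev@D [dev=D main=C]
After op 7 (branch): HEAD=dev@D [dev=D feat=D main=C]
After op 8 (merge): HEAD=dev@E [dev=E feat=D main=C]
After op 9 (commit): HEAD=dev@F [dev=F feat=D main=C]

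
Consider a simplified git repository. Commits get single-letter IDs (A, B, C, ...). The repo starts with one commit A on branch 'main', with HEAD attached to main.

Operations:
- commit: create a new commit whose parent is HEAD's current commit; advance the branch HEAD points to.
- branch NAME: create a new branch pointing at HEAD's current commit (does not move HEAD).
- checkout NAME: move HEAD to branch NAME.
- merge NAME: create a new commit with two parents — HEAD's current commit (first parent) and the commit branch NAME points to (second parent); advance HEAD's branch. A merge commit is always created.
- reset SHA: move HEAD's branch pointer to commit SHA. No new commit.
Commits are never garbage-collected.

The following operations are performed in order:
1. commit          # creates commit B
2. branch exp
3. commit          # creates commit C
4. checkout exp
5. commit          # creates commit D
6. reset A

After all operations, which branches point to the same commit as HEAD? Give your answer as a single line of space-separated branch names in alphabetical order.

Answer: exp

Derivation:
After op 1 (commit): HEAD=main@B [main=B]
After op 2 (branch): HEAD=main@B [exp=B main=B]
After op 3 (commit): HEAD=main@C [exp=B main=C]
After op 4 (checkout): HEAD=exp@B [exp=B main=C]
After op 5 (commit): HEAD=exp@D [exp=D main=C]
After op 6 (reset): HEAD=exp@A [exp=A main=C]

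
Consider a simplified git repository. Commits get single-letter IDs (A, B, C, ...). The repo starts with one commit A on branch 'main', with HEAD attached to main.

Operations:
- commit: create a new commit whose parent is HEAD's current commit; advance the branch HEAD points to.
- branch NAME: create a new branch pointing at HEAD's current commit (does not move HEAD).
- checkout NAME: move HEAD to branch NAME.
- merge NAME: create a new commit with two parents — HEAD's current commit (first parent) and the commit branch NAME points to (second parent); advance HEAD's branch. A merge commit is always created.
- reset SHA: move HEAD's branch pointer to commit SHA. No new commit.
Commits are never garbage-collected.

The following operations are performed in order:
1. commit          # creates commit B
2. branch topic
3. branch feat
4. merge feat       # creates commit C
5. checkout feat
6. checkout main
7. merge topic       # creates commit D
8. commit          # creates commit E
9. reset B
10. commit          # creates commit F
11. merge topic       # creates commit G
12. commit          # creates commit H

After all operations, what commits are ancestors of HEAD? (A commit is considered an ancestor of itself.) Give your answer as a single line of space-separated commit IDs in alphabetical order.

Answer: A B F G H

Derivation:
After op 1 (commit): HEAD=main@B [main=B]
After op 2 (branch): HEAD=main@B [main=B topic=B]
After op 3 (branch): HEAD=main@B [feat=B main=B topic=B]
After op 4 (merge): HEAD=main@C [feat=B main=C topic=B]
After op 5 (checkout): HEAD=feat@B [feat=B main=C topic=B]
After op 6 (checkout): HEAD=main@C [feat=B main=C topic=B]
After op 7 (merge): HEAD=main@D [feat=B main=D topic=B]
After op 8 (commit): HEAD=main@E [feat=B main=E topic=B]
After op 9 (reset): HEAD=main@B [feat=B main=B topic=B]
After op 10 (commit): HEAD=main@F [feat=B main=F topic=B]
After op 11 (merge): HEAD=main@G [feat=B main=G topic=B]
After op 12 (commit): HEAD=main@H [feat=B main=H topic=B]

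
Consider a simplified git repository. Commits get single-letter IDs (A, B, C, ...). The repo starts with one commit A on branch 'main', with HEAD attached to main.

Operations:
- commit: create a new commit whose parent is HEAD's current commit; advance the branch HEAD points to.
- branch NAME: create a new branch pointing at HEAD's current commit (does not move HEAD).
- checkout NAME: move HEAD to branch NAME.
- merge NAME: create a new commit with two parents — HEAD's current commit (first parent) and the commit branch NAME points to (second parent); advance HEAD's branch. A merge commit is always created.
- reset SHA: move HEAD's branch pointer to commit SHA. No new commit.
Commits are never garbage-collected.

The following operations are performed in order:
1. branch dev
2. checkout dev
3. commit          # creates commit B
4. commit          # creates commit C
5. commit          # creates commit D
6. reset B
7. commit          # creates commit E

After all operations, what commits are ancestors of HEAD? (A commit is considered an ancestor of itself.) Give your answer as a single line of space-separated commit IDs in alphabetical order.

Answer: A B E

Derivation:
After op 1 (branch): HEAD=main@A [dev=A main=A]
After op 2 (checkout): HEAD=dev@A [dev=A main=A]
After op 3 (commit): HEAD=dev@B [dev=B main=A]
After op 4 (commit): HEAD=dev@C [dev=C main=A]
After op 5 (commit): HEAD=dev@D [dev=D main=A]
After op 6 (reset): HEAD=dev@B [dev=B main=A]
After op 7 (commit): HEAD=dev@E [dev=E main=A]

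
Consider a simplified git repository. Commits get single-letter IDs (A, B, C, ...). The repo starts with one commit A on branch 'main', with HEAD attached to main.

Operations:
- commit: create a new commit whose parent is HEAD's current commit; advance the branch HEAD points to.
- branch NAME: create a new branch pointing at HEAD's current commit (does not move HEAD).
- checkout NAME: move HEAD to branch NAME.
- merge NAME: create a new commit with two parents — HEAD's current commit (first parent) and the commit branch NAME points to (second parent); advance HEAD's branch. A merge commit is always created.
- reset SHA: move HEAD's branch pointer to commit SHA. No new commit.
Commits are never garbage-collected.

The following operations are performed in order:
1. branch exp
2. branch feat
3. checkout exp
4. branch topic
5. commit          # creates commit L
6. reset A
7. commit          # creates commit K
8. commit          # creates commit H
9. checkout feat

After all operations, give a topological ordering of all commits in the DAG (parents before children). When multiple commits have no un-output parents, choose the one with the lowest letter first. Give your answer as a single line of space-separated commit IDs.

After op 1 (branch): HEAD=main@A [exp=A main=A]
After op 2 (branch): HEAD=main@A [exp=A feat=A main=A]
After op 3 (checkout): HEAD=exp@A [exp=A feat=A main=A]
After op 4 (branch): HEAD=exp@A [exp=A feat=A main=A topic=A]
After op 5 (commit): HEAD=exp@L [exp=L feat=A main=A topic=A]
After op 6 (reset): HEAD=exp@A [exp=A feat=A main=A topic=A]
After op 7 (commit): HEAD=exp@K [exp=K feat=A main=A topic=A]
After op 8 (commit): HEAD=exp@H [exp=H feat=A main=A topic=A]
After op 9 (checkout): HEAD=feat@A [exp=H feat=A main=A topic=A]
commit A: parents=[]
commit H: parents=['K']
commit K: parents=['A']
commit L: parents=['A']

Answer: A K H L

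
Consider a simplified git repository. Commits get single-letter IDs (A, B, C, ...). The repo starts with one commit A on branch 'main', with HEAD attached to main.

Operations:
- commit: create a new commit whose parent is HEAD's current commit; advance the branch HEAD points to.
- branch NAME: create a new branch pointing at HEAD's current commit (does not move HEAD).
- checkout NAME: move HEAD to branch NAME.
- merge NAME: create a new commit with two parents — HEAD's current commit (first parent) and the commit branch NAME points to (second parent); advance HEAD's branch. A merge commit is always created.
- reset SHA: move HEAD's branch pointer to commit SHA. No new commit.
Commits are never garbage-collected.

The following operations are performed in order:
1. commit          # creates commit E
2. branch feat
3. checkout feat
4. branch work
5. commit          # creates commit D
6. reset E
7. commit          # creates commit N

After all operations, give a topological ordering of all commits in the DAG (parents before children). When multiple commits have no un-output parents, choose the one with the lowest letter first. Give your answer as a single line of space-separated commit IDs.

Answer: A E D N

Derivation:
After op 1 (commit): HEAD=main@E [main=E]
After op 2 (branch): HEAD=main@E [feat=E main=E]
After op 3 (checkout): HEAD=feat@E [feat=E main=E]
After op 4 (branch): HEAD=feat@E [feat=E main=E work=E]
After op 5 (commit): HEAD=feat@D [feat=D main=E work=E]
After op 6 (reset): HEAD=feat@E [feat=E main=E work=E]
After op 7 (commit): HEAD=feat@N [feat=N main=E work=E]
commit A: parents=[]
commit D: parents=['E']
commit E: parents=['A']
commit N: parents=['E']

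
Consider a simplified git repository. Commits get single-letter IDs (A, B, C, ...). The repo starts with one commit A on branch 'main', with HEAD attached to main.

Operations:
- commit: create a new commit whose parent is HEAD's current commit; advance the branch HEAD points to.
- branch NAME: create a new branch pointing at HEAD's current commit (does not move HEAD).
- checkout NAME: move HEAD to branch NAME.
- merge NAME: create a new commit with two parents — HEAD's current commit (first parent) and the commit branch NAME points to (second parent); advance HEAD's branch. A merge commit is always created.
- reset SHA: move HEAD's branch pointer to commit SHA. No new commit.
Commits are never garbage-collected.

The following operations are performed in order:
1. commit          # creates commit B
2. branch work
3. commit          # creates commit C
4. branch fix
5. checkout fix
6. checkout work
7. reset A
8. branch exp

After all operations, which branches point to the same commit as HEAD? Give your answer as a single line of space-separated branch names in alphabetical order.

After op 1 (commit): HEAD=main@B [main=B]
After op 2 (branch): HEAD=main@B [main=B work=B]
After op 3 (commit): HEAD=main@C [main=C work=B]
After op 4 (branch): HEAD=main@C [fix=C main=C work=B]
After op 5 (checkout): HEAD=fix@C [fix=C main=C work=B]
After op 6 (checkout): HEAD=work@B [fix=C main=C work=B]
After op 7 (reset): HEAD=work@A [fix=C main=C work=A]
After op 8 (branch): HEAD=work@A [exp=A fix=C main=C work=A]

Answer: exp work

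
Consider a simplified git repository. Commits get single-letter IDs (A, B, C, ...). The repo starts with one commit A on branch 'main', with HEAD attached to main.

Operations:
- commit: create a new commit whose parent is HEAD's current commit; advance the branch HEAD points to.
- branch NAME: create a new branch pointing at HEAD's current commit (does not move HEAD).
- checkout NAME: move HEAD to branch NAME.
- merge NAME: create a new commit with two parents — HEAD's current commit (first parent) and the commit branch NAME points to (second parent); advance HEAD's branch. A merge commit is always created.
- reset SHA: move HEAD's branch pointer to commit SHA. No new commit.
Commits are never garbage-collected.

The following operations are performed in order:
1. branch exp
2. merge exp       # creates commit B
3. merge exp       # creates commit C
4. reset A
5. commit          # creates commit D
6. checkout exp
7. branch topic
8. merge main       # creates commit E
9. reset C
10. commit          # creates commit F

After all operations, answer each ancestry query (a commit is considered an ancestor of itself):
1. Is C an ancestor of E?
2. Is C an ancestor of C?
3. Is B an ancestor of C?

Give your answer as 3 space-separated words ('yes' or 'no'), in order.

After op 1 (branch): HEAD=main@A [exp=A main=A]
After op 2 (merge): HEAD=main@B [exp=A main=B]
After op 3 (merge): HEAD=main@C [exp=A main=C]
After op 4 (reset): HEAD=main@A [exp=A main=A]
After op 5 (commit): HEAD=main@D [exp=A main=D]
After op 6 (checkout): HEAD=exp@A [exp=A main=D]
After op 7 (branch): HEAD=exp@A [exp=A main=D topic=A]
After op 8 (merge): HEAD=exp@E [exp=E main=D topic=A]
After op 9 (reset): HEAD=exp@C [exp=C main=D topic=A]
After op 10 (commit): HEAD=exp@F [exp=F main=D topic=A]
ancestors(E) = {A,D,E}; C in? no
ancestors(C) = {A,B,C}; C in? yes
ancestors(C) = {A,B,C}; B in? yes

Answer: no yes yes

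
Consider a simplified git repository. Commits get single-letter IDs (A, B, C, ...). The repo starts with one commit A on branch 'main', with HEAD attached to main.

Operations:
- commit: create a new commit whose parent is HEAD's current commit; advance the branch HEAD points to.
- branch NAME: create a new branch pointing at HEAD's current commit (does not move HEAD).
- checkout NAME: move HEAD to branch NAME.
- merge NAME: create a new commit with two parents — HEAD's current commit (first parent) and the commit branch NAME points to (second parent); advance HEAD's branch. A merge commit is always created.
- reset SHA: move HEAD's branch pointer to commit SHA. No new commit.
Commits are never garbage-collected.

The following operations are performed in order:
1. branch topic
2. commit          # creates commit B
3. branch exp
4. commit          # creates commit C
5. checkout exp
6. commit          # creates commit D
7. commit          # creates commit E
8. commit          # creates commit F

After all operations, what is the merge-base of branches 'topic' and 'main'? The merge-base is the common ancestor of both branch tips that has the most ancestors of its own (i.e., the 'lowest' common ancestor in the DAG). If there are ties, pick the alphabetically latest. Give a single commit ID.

Answer: A

Derivation:
After op 1 (branch): HEAD=main@A [main=A topic=A]
After op 2 (commit): HEAD=main@B [main=B topic=A]
After op 3 (branch): HEAD=main@B [exp=B main=B topic=A]
After op 4 (commit): HEAD=main@C [exp=B main=C topic=A]
After op 5 (checkout): HEAD=exp@B [exp=B main=C topic=A]
After op 6 (commit): HEAD=exp@D [exp=D main=C topic=A]
After op 7 (commit): HEAD=exp@E [exp=E main=C topic=A]
After op 8 (commit): HEAD=exp@F [exp=F main=C topic=A]
ancestors(topic=A): ['A']
ancestors(main=C): ['A', 'B', 'C']
common: ['A']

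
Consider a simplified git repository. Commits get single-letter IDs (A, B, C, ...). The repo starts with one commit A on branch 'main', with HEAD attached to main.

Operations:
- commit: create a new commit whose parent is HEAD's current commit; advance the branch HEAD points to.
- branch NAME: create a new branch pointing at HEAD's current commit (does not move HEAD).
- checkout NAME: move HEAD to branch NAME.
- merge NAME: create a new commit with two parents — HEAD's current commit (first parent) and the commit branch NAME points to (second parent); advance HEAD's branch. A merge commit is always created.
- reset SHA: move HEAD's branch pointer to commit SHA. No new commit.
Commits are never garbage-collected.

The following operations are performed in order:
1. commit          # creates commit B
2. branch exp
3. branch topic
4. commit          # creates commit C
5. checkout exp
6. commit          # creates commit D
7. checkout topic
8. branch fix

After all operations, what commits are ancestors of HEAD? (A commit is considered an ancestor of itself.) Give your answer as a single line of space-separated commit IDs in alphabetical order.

After op 1 (commit): HEAD=main@B [main=B]
After op 2 (branch): HEAD=main@B [exp=B main=B]
After op 3 (branch): HEAD=main@B [exp=B main=B topic=B]
After op 4 (commit): HEAD=main@C [exp=B main=C topic=B]
After op 5 (checkout): HEAD=exp@B [exp=B main=C topic=B]
After op 6 (commit): HEAD=exp@D [exp=D main=C topic=B]
After op 7 (checkout): HEAD=topic@B [exp=D main=C topic=B]
After op 8 (branch): HEAD=topic@B [exp=D fix=B main=C topic=B]

Answer: A B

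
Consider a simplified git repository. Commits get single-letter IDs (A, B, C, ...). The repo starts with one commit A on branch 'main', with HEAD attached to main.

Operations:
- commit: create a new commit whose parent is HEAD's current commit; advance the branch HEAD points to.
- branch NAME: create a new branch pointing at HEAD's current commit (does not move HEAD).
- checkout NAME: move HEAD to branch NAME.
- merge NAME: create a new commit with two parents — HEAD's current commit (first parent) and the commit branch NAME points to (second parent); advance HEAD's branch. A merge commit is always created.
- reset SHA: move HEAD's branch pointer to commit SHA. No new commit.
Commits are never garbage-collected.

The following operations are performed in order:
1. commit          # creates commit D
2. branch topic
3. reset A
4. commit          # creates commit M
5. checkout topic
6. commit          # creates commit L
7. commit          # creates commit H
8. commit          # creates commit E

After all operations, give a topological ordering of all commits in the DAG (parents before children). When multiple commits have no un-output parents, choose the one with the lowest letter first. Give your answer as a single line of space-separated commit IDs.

Answer: A D L H E M

Derivation:
After op 1 (commit): HEAD=main@D [main=D]
After op 2 (branch): HEAD=main@D [main=D topic=D]
After op 3 (reset): HEAD=main@A [main=A topic=D]
After op 4 (commit): HEAD=main@M [main=M topic=D]
After op 5 (checkout): HEAD=topic@D [main=M topic=D]
After op 6 (commit): HEAD=topic@L [main=M topic=L]
After op 7 (commit): HEAD=topic@H [main=M topic=H]
After op 8 (commit): HEAD=topic@E [main=M topic=E]
commit A: parents=[]
commit D: parents=['A']
commit E: parents=['H']
commit H: parents=['L']
commit L: parents=['D']
commit M: parents=['A']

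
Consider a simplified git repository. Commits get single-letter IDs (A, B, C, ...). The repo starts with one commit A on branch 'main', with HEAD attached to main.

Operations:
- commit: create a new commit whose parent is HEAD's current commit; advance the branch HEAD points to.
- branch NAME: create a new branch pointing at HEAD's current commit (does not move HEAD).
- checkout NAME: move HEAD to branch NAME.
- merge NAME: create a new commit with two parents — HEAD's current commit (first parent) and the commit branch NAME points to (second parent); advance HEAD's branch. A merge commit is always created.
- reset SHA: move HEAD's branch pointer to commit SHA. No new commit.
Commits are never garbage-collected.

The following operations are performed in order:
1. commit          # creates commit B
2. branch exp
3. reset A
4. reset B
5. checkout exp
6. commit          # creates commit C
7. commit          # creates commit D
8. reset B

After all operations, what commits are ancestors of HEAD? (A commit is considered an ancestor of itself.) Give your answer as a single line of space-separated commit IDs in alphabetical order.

After op 1 (commit): HEAD=main@B [main=B]
After op 2 (branch): HEAD=main@B [exp=B main=B]
After op 3 (reset): HEAD=main@A [exp=B main=A]
After op 4 (reset): HEAD=main@B [exp=B main=B]
After op 5 (checkout): HEAD=exp@B [exp=B main=B]
After op 6 (commit): HEAD=exp@C [exp=C main=B]
After op 7 (commit): HEAD=exp@D [exp=D main=B]
After op 8 (reset): HEAD=exp@B [exp=B main=B]

Answer: A B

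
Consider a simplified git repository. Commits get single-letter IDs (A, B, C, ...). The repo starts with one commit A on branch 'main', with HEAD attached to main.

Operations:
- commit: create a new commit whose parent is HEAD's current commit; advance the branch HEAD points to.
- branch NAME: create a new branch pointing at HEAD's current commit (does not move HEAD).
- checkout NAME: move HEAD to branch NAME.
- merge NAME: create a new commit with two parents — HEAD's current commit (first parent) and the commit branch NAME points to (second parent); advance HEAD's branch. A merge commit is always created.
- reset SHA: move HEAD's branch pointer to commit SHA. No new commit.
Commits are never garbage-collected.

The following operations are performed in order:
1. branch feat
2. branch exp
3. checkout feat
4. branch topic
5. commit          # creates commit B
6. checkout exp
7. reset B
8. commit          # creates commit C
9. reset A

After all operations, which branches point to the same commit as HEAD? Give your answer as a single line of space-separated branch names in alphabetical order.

Answer: exp main topic

Derivation:
After op 1 (branch): HEAD=main@A [feat=A main=A]
After op 2 (branch): HEAD=main@A [exp=A feat=A main=A]
After op 3 (checkout): HEAD=feat@A [exp=A feat=A main=A]
After op 4 (branch): HEAD=feat@A [exp=A feat=A main=A topic=A]
After op 5 (commit): HEAD=feat@B [exp=A feat=B main=A topic=A]
After op 6 (checkout): HEAD=exp@A [exp=A feat=B main=A topic=A]
After op 7 (reset): HEAD=exp@B [exp=B feat=B main=A topic=A]
After op 8 (commit): HEAD=exp@C [exp=C feat=B main=A topic=A]
After op 9 (reset): HEAD=exp@A [exp=A feat=B main=A topic=A]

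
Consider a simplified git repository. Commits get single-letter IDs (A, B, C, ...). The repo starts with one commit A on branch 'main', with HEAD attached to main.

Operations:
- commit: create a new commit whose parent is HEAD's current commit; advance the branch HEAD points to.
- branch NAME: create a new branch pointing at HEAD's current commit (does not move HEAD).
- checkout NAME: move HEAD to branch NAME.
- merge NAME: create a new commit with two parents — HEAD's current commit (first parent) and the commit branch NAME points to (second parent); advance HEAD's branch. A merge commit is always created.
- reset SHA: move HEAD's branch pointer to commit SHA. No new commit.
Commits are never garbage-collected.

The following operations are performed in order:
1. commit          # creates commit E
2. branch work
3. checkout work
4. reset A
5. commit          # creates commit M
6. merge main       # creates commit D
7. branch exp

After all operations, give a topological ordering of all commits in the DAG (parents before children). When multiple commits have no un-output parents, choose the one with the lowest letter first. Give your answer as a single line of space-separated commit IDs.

Answer: A E M D

Derivation:
After op 1 (commit): HEAD=main@E [main=E]
After op 2 (branch): HEAD=main@E [main=E work=E]
After op 3 (checkout): HEAD=work@E [main=E work=E]
After op 4 (reset): HEAD=work@A [main=E work=A]
After op 5 (commit): HEAD=work@M [main=E work=M]
After op 6 (merge): HEAD=work@D [main=E work=D]
After op 7 (branch): HEAD=work@D [exp=D main=E work=D]
commit A: parents=[]
commit D: parents=['M', 'E']
commit E: parents=['A']
commit M: parents=['A']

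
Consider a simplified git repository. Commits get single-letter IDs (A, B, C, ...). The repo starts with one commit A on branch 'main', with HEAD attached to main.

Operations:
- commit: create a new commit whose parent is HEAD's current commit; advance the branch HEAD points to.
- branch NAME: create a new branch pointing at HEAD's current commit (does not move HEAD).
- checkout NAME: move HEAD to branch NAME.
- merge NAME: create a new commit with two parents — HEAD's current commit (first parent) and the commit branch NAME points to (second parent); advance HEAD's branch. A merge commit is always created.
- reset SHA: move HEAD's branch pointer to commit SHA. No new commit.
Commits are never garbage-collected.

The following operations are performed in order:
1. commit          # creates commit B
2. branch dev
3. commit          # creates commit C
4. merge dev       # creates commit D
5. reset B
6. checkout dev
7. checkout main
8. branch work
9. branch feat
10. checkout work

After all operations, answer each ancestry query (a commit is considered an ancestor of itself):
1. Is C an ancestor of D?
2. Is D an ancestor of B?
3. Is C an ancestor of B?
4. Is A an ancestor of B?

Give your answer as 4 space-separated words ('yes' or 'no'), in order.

After op 1 (commit): HEAD=main@B [main=B]
After op 2 (branch): HEAD=main@B [dev=B main=B]
After op 3 (commit): HEAD=main@C [dev=B main=C]
After op 4 (merge): HEAD=main@D [dev=B main=D]
After op 5 (reset): HEAD=main@B [dev=B main=B]
After op 6 (checkout): HEAD=dev@B [dev=B main=B]
After op 7 (checkout): HEAD=main@B [dev=B main=B]
After op 8 (branch): HEAD=main@B [dev=B main=B work=B]
After op 9 (branch): HEAD=main@B [dev=B feat=B main=B work=B]
After op 10 (checkout): HEAD=work@B [dev=B feat=B main=B work=B]
ancestors(D) = {A,B,C,D}; C in? yes
ancestors(B) = {A,B}; D in? no
ancestors(B) = {A,B}; C in? no
ancestors(B) = {A,B}; A in? yes

Answer: yes no no yes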